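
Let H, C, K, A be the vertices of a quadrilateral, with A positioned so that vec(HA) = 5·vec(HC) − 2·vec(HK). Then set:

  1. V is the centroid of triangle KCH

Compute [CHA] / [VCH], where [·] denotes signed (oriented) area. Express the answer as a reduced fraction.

Set H = (0, 0), C = (1, 0), K = (0, 1), A = (5, -2); any affine frame gives the same invariant.
1. V is the centroid of triangle KCH ⇒ V = (1/3, 1/3)
2·[CHA] = 2, 2·[VCH] = -1/3
[CHA]:[VCH] = 2:-1/3 = -6

[CHA]:[VCH] = -6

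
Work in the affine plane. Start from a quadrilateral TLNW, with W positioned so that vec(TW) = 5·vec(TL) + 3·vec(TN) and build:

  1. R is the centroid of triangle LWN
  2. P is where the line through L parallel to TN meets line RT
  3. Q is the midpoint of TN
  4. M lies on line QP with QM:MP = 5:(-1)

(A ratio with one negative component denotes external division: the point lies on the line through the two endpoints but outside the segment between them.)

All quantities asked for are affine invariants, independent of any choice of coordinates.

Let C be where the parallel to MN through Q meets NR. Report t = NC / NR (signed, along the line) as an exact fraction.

t = -5/8

Choose coordinates T = (0, 0), L = (1, 0), N = (0, 1), W = (5, 3).
1. R is the centroid of triangle LWN ⇒ R = (2, 4/3)
2. P is where the line through L parallel to TN meets line RT ⇒ P = (1, 2/3)
3. Q is the midpoint of TN ⇒ Q = (0, 1/2)
4. M lies on line QP with QM:MP = 5:(-1) ⇒ M = (5/4, 17/24)
through Q parallel to MN: direction (-5/4, 7/24); meets NR at C = (-5/4, 19/24)
C = N + t·(R−N) with t = -5/8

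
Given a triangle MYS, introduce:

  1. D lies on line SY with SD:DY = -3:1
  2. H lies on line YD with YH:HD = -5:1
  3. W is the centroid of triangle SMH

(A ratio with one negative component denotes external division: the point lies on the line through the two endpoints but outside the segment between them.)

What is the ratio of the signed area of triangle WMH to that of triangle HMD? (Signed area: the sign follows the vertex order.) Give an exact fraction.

[WMH]:[HMD] = -13/3

Work in coordinates with M = (0, 0), Y = (1, 0), S = (0, 1).
1. D lies on line SY with SD:DY = -3:1 ⇒ D = (3/2, -1/2)
2. H lies on line YD with YH:HD = -5:1 ⇒ H = (13/8, -5/8)
3. W is the centroid of triangle SMH ⇒ W = (13/24, 1/8)
2·[WMH] = 13/24, 2·[HMD] = -1/8
[WMH]:[HMD] = 13/24:-1/8 = -13/3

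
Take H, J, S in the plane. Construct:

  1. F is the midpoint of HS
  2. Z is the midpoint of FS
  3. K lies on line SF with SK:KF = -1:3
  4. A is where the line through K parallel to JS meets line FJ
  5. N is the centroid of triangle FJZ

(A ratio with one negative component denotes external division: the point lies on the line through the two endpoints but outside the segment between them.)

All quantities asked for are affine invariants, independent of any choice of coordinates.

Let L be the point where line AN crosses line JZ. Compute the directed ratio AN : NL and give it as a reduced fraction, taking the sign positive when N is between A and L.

Set H = (0, 0), J = (1, 0), S = (0, 1); any affine frame gives the same invariant.
1. F is the midpoint of HS ⇒ F = (0, 1/2)
2. Z is the midpoint of FS ⇒ Z = (0, 3/4)
3. K lies on line SF with SK:KF = -1:3 ⇒ K = (0, 5/4)
4. A is where the line through K parallel to JS meets line FJ ⇒ A = (3/2, -1/4)
5. N is the centroid of triangle FJZ ⇒ N = (1/3, 5/12)
line AN meets JZ at L = (4/5, 3/20)
N = A + t·(L−A) with t = 5/3, so AN:NL = 5/3:-2/3

AN:NL = -5/2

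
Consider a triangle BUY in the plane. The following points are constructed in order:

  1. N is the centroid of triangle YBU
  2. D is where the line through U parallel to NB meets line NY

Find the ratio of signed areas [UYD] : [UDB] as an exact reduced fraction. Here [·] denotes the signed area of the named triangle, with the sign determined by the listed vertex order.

[UYD]:[UDB] = -2

Set B = (0, 0), U = (1, 0), Y = (0, 1); any affine frame gives the same invariant.
1. N is the centroid of triangle YBU ⇒ N = (1/3, 1/3)
2. D is where the line through U parallel to NB meets line NY ⇒ D = (2/3, -1/3)
2·[UYD] = 2/3, 2·[UDB] = -1/3
[UYD]:[UDB] = 2/3:-1/3 = -2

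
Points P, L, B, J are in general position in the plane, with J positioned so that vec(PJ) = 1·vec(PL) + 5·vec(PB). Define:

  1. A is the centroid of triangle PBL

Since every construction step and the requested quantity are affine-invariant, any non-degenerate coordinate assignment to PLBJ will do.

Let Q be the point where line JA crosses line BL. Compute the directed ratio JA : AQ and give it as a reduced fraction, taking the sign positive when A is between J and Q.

JA:AQ = -16

Assign P = (0, 0), L = (1, 0), B = (0, 1), J = (1, 5) — the answer is frame-independent, so this choice is without loss of generality.
1. A is the centroid of triangle PBL ⇒ A = (1/3, 1/3)
line JA meets BL at Q = (3/8, 5/8)
A = J + t·(Q−J) with t = 16/15, so JA:AQ = 16/15:-1/15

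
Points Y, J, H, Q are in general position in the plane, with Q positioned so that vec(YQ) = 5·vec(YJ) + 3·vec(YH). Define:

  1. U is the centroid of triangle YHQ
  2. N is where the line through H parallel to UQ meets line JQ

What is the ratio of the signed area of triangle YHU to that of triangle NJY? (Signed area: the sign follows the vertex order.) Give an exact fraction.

Set Y = (0, 0), J = (1, 0), H = (0, 1), Q = (5, 3); any affine frame gives the same invariant.
1. U is the centroid of triangle YHQ ⇒ U = (5/3, 4/3)
2. N is where the line through H parallel to UQ meets line JQ ⇒ N = (7, 9/2)
2·[YHU] = -5/3, 2·[NJY] = -9/2
[YHU]:[NJY] = -5/3:-9/2 = 10/27

[YHU]:[NJY] = 10/27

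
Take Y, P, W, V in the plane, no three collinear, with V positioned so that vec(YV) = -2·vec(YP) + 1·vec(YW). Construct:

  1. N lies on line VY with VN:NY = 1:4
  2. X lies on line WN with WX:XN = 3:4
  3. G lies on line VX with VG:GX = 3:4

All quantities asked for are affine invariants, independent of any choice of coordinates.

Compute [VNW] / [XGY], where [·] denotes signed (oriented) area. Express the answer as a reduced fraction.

[VNW]:[XGY] = 49/80

Choose coordinates Y = (0, 0), P = (1, 0), W = (0, 1), V = (-2, 1).
1. N lies on line VY with VN:NY = 1:4 ⇒ N = (-8/5, 4/5)
2. X lies on line WN with WX:XN = 3:4 ⇒ X = (-24/35, 32/35)
3. G lies on line VX with VG:GX = 3:4 ⇒ G = (-352/245, 236/245)
2·[VNW] = 2/5, 2·[XGY] = 32/49
[VNW]:[XGY] = 2/5:32/49 = 49/80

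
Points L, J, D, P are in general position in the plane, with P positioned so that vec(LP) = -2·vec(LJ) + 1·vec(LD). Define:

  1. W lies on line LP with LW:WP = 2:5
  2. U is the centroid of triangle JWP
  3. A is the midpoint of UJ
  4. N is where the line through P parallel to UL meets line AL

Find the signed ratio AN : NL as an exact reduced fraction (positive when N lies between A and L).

Assign L = (0, 0), J = (1, 0), D = (0, 1), P = (-2, 1) — the answer is frame-independent, so this choice is without loss of generality.
1. W lies on line LP with LW:WP = 2:5 ⇒ W = (-4/7, 2/7)
2. U is the centroid of triangle JWP ⇒ U = (-11/21, 3/7)
3. A is the midpoint of UJ ⇒ A = (5/21, 3/14)
4. N is where the line through P parallel to UL meets line AL ⇒ N = (-10/27, -1/3)
N = A + t·(L−A) with t = 23/9, so AN:NL = t:(1−t) = 23/9:-14/9

AN:NL = -23/14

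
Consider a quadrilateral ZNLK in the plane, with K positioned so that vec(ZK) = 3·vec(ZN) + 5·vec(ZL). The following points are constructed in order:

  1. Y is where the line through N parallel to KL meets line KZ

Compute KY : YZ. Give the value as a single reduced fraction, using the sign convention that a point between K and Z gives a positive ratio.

KY:YZ = -7/4

Choose coordinates Z = (0, 0), N = (1, 0), L = (0, 1), K = (3, 5).
1. Y is where the line through N parallel to KL meets line KZ ⇒ Y = (-4, -20/3)
Y = K + t·(Z−K) with t = 7/3, so KY:YZ = t:(1−t) = 7/3:-4/3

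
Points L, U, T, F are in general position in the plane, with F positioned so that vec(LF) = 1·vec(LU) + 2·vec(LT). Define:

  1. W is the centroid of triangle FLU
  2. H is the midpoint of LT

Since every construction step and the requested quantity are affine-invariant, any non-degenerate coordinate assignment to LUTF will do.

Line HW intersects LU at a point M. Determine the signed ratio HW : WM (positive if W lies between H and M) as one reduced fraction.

HW:WM = -1/4

Set L = (0, 0), U = (1, 0), T = (0, 1), F = (1, 2); any affine frame gives the same invariant.
1. W is the centroid of triangle FLU ⇒ W = (2/3, 2/3)
2. H is the midpoint of LT ⇒ H = (0, 1/2)
line HW meets LU at M = (-2, 0)
W = H + t·(M−H) with t = -1/3, so HW:WM = -1/3:4/3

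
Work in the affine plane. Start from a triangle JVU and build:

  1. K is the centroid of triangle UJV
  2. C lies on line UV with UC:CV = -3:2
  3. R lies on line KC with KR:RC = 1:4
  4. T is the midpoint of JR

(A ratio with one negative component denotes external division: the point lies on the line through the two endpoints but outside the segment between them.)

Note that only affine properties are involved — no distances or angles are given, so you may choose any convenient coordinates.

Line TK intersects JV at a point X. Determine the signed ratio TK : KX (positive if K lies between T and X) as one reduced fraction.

Choose coordinates J = (0, 0), V = (1, 0), U = (0, 1).
1. K is the centroid of triangle UJV ⇒ K = (1/3, 1/3)
2. C lies on line UV with UC:CV = -3:2 ⇒ C = (3, -2)
3. R lies on line KC with KR:RC = 1:4 ⇒ R = (13/15, -2/15)
4. T is the midpoint of JR ⇒ T = (13/30, -1/15)
line TK meets JV at X = (5/12, 0)
K = T + t·(X−T) with t = 6, so TK:KX = 6:-5

TK:KX = -6/5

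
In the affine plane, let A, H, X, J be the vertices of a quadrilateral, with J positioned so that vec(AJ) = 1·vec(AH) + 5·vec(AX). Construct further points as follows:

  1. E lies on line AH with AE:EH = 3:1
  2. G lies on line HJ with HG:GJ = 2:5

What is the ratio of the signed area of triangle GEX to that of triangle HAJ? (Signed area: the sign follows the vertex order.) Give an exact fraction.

Choose coordinates A = (0, 0), H = (1, 0), X = (0, 1), J = (1, 5).
1. E lies on line AH with AE:EH = 3:1 ⇒ E = (3/4, 0)
2. G lies on line HJ with HG:GJ = 2:5 ⇒ G = (1, 10/7)
2·[GEX] = -37/28, 2·[HAJ] = -5
[GEX]:[HAJ] = -37/28:-5 = 37/140

[GEX]:[HAJ] = 37/140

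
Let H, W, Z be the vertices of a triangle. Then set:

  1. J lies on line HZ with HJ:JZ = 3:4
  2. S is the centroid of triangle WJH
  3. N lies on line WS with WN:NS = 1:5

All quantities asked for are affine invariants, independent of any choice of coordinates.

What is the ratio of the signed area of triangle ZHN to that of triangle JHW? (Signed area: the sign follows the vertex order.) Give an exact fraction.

Set H = (0, 0), W = (1, 0), Z = (0, 1); any affine frame gives the same invariant.
1. J lies on line HZ with HJ:JZ = 3:4 ⇒ J = (0, 3/7)
2. S is the centroid of triangle WJH ⇒ S = (1/3, 1/7)
3. N lies on line WS with WN:NS = 1:5 ⇒ N = (8/9, 1/42)
2·[ZHN] = 8/9, 2·[JHW] = 3/7
[ZHN]:[JHW] = 8/9:3/7 = 56/27

[ZHN]:[JHW] = 56/27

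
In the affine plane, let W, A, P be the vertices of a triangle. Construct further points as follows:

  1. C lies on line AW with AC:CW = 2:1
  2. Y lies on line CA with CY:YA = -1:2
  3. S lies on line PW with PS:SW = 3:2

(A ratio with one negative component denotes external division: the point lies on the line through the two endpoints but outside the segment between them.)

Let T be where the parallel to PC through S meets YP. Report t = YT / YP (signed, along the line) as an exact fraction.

t = 7/10

Choose coordinates W = (0, 0), A = (1, 0), P = (0, 1).
1. C lies on line AW with AC:CW = 2:1 ⇒ C = (1/3, 0)
2. Y lies on line CA with CY:YA = -1:2 ⇒ Y = (-1/3, 0)
3. S lies on line PW with PS:SW = 3:2 ⇒ S = (0, 2/5)
through S parallel to PC: direction (1/3, -1); meets YP at T = (-1/10, 7/10)
T = Y + t·(P−Y) with t = 7/10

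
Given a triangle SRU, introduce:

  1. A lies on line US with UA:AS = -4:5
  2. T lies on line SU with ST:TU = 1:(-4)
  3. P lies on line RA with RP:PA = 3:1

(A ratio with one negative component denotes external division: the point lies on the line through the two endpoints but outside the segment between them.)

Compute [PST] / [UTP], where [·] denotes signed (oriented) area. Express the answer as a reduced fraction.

Set S = (0, 0), R = (1, 0), U = (0, 1); any affine frame gives the same invariant.
1. A lies on line US with UA:AS = -4:5 ⇒ A = (0, 5)
2. T lies on line SU with ST:TU = 1:(-4) ⇒ T = (0, -1/3)
3. P lies on line RA with RP:PA = 3:1 ⇒ P = (1/4, 15/4)
2·[PST] = 1/12, 2·[UTP] = 1/3
[PST]:[UTP] = 1/12:1/3 = 1/4

[PST]:[UTP] = 1/4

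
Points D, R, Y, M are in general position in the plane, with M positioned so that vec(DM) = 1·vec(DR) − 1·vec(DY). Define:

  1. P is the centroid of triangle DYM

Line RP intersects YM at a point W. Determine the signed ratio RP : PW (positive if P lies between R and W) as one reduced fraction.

Choose coordinates D = (0, 0), R = (1, 0), Y = (0, 1), M = (1, -1).
1. P is the centroid of triangle DYM ⇒ P = (1/3, 0)
line RP meets YM at W = (1/2, 0)
P = R + t·(W−R) with t = 4/3, so RP:PW = 4/3:-1/3

RP:PW = -4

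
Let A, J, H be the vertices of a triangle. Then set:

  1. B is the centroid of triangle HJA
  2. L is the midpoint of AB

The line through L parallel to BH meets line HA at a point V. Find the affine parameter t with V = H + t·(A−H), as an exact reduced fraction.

t = 1/2

Work in coordinates with A = (0, 0), J = (1, 0), H = (0, 1).
1. B is the centroid of triangle HJA ⇒ B = (1/3, 1/3)
2. L is the midpoint of AB ⇒ L = (1/6, 1/6)
through L parallel to BH: direction (-1/3, 2/3); meets HA at V = (0, 1/2)
V = H + t·(A−H) with t = 1/2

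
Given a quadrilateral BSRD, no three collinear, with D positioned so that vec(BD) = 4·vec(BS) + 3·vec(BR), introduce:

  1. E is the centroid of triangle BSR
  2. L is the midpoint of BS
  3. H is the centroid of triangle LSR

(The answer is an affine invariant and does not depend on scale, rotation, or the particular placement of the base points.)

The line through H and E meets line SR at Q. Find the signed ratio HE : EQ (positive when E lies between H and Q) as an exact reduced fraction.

Assign B = (0, 0), S = (1, 0), R = (0, 1), D = (4, 3) — the answer is frame-independent, so this choice is without loss of generality.
1. E is the centroid of triangle BSR ⇒ E = (1/3, 1/3)
2. L is the midpoint of BS ⇒ L = (1/2, 0)
3. H is the centroid of triangle LSR ⇒ H = (1/2, 1/3)
line HE meets SR at Q = (2/3, 1/3)
E = H + t·(Q−H) with t = -1, so HE:EQ = -1:2

HE:EQ = -1/2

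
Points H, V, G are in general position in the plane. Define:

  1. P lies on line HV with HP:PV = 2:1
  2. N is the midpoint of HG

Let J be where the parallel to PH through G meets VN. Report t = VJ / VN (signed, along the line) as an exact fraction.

Set H = (0, 0), V = (1, 0), G = (0, 1); any affine frame gives the same invariant.
1. P lies on line HV with HP:PV = 2:1 ⇒ P = (2/3, 0)
2. N is the midpoint of HG ⇒ N = (0, 1/2)
through G parallel to PH: direction (-2/3, 0); meets VN at J = (-1, 1)
J = V + t·(N−V) with t = 2

t = 2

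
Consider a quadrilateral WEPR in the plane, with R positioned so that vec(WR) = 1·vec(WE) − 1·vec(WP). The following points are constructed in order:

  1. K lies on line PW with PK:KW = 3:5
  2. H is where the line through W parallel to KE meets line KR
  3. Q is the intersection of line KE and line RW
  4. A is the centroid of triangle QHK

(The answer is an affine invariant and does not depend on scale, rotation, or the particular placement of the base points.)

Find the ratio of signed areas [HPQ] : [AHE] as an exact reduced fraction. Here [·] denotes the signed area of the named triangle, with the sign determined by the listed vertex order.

Work in coordinates with W = (0, 0), E = (1, 0), P = (0, 1), R = (1, -1).
1. K lies on line PW with PK:KW = 3:5 ⇒ K = (0, 5/8)
2. H is where the line through W parallel to KE meets line KR ⇒ H = (5/8, -25/64)
3. Q is the intersection of line KE and line RW ⇒ Q = (-5/3, 5/3)
4. A is the centroid of triangle QHK ⇒ A = (-25/72, 365/576)
2·[HPQ] = 365/192, 2·[AHE] = 55/72
[HPQ]:[AHE] = 365/192:55/72 = 219/88

[HPQ]:[AHE] = 219/88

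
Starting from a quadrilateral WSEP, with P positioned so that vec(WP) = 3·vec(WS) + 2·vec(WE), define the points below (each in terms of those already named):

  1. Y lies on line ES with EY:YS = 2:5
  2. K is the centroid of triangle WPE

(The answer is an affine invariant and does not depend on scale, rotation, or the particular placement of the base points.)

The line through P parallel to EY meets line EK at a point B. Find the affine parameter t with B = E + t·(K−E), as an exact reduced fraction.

t = 4

Work in coordinates with W = (0, 0), S = (1, 0), E = (0, 1), P = (3, 2).
1. Y lies on line ES with EY:YS = 2:5 ⇒ Y = (2/7, 5/7)
2. K is the centroid of triangle WPE ⇒ K = (1, 1)
through P parallel to EY: direction (2/7, -2/7); meets EK at B = (4, 1)
B = E + t·(K−E) with t = 4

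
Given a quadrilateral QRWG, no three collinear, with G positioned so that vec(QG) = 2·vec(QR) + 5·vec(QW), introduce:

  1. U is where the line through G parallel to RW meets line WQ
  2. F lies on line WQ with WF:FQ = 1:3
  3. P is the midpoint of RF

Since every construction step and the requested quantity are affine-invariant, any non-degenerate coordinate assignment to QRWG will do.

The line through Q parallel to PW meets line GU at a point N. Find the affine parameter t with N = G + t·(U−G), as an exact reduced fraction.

Assign Q = (0, 0), R = (1, 0), W = (0, 1), G = (2, 5) — the answer is frame-independent, so this choice is without loss of generality.
1. U is where the line through G parallel to RW meets line WQ ⇒ U = (0, 7)
2. F lies on line WQ with WF:FQ = 1:3 ⇒ F = (0, 3/4)
3. P is the midpoint of RF ⇒ P = (1/2, 3/8)
through Q parallel to PW: direction (-1/2, 5/8); meets GU at N = (-28, 35)
N = G + t·(U−G) with t = 15

t = 15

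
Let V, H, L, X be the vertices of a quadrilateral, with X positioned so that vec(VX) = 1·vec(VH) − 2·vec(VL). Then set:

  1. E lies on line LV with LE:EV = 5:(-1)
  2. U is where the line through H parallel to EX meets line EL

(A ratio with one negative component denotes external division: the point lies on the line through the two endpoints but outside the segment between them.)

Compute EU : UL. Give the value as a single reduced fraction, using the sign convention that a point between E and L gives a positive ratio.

Set V = (0, 0), H = (1, 0), L = (0, 1), X = (1, -2); any affine frame gives the same invariant.
1. E lies on line LV with LE:EV = 5:(-1) ⇒ E = (0, -1/4)
2. U is where the line through H parallel to EX meets line EL ⇒ U = (0, 7/4)
U = E + t·(L−E) with t = 8/5, so EU:UL = t:(1−t) = 8/5:-3/5

EU:UL = -8/3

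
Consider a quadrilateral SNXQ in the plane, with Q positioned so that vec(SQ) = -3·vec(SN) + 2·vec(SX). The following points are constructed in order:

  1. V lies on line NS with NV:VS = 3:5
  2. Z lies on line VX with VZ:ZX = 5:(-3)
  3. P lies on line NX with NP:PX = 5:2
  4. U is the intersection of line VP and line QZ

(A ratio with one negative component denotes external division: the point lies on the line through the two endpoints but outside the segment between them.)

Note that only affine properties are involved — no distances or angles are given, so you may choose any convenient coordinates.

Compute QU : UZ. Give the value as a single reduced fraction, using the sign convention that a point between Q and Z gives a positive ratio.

Set S = (0, 0), N = (1, 0), X = (0, 1), Q = (-3, 2); any affine frame gives the same invariant.
1. V lies on line NS with NV:VS = 3:5 ⇒ V = (5/8, 0)
2. Z lies on line VX with VZ:ZX = 5:(-3) ⇒ Z = (-15/16, 5/2)
3. P lies on line NX with NP:PX = 5:2 ⇒ P = (2/7, 5/7)
4. U is the intersection of line VP and line QZ ⇒ U = (-885/1472, 475/184)
U = Q + t·(Z−Q) with t = 107/92, so QU:UZ = t:(1−t) = 107/92:-15/92

QU:UZ = -107/15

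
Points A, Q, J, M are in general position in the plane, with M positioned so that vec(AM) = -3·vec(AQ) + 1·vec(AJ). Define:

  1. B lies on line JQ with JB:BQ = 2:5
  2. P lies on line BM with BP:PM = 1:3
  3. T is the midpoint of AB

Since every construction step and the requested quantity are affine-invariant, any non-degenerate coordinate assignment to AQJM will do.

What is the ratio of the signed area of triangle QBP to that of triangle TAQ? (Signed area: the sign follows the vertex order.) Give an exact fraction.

[QBP]:[TAQ] = 3/2

Set A = (0, 0), Q = (1, 0), J = (0, 1), M = (-3, 1); any affine frame gives the same invariant.
1. B lies on line JQ with JB:BQ = 2:5 ⇒ B = (2/7, 5/7)
2. P lies on line BM with BP:PM = 1:3 ⇒ P = (-15/28, 11/14)
3. T is the midpoint of AB ⇒ T = (1/7, 5/14)
2·[QBP] = 15/28, 2·[TAQ] = 5/14
[QBP]:[TAQ] = 15/28:5/14 = 3/2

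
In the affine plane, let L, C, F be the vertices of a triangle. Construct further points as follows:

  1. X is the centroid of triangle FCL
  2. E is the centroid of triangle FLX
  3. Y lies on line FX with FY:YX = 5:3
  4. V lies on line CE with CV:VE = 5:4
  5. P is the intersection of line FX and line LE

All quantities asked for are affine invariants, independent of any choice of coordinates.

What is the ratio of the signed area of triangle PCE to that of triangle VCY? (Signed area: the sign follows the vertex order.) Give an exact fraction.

[PCE]:[VCY] = -12/5

Choose coordinates L = (0, 0), C = (1, 0), F = (0, 1).
1. X is the centroid of triangle FCL ⇒ X = (1/3, 1/3)
2. E is the centroid of triangle FLX ⇒ E = (1/9, 4/9)
3. Y lies on line FX with FY:YX = 5:3 ⇒ Y = (5/24, 7/12)
4. V lies on line CE with CV:VE = 5:4 ⇒ V = (41/81, 20/81)
5. P is the intersection of line FX and line LE ⇒ P = (1/6, 2/3)
2·[PCE] = -2/9, 2·[VCY] = 5/54
[PCE]:[VCY] = -2/9:5/54 = -12/5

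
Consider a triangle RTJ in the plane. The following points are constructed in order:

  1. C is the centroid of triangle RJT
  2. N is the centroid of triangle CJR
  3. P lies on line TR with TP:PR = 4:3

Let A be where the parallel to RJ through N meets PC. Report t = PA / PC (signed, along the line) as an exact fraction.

Work in coordinates with R = (0, 0), T = (1, 0), J = (0, 1).
1. C is the centroid of triangle RJT ⇒ C = (1/3, 1/3)
2. N is the centroid of triangle CJR ⇒ N = (1/9, 4/9)
3. P lies on line TR with TP:PR = 4:3 ⇒ P = (3/7, 0)
through N parallel to RJ: direction (0, 1); meets PC at A = (1/9, 10/9)
A = P + t·(C−P) with t = 10/3

t = 10/3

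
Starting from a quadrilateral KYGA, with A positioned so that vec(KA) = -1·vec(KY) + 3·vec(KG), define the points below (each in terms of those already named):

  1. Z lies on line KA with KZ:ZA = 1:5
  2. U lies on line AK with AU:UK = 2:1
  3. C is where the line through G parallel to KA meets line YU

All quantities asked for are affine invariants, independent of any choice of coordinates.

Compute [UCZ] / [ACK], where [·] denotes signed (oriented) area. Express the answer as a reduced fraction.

[UCZ]:[ACK] = 1/6

Set K = (0, 0), Y = (1, 0), G = (0, 1), A = (-1, 3); any affine frame gives the same invariant.
1. Z lies on line KA with KZ:ZA = 1:5 ⇒ Z = (-1/6, 1/2)
2. U lies on line AK with AU:UK = 2:1 ⇒ U = (-1/3, 1)
3. C is where the line through G parallel to KA meets line YU ⇒ C = (1/9, 2/3)
2·[UCZ] = -1/6, 2·[ACK] = -1
[UCZ]:[ACK] = -1/6:-1 = 1/6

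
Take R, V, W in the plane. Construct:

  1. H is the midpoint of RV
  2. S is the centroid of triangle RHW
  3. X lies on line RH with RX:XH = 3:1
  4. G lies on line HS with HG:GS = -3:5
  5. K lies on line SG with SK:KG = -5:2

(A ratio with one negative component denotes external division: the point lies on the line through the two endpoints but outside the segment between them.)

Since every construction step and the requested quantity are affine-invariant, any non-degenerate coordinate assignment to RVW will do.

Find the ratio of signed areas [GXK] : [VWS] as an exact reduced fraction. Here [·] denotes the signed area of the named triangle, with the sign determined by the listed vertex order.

Set R = (0, 0), V = (1, 0), W = (0, 1); any affine frame gives the same invariant.
1. H is the midpoint of RV ⇒ H = (1/2, 0)
2. S is the centroid of triangle RHW ⇒ S = (1/6, 1/3)
3. X lies on line RH with RX:XH = 3:1 ⇒ X = (3/8, 0)
4. G lies on line HS with HG:GS = -3:5 ⇒ G = (1, -1/2)
5. K lies on line SG with SK:KG = -5:2 ⇒ K = (14/9, -19/18)
2·[GXK] = 5/72, 2·[VWS] = 1/2
[GXK]:[VWS] = 5/72:1/2 = 5/36

[GXK]:[VWS] = 5/36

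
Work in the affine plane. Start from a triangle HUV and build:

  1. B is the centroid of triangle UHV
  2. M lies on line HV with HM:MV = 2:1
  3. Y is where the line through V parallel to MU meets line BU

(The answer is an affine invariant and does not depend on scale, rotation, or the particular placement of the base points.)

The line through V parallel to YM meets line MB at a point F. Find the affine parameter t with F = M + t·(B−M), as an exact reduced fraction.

t = -9/4

Set H = (0, 0), U = (1, 0), V = (0, 1); any affine frame gives the same invariant.
1. B is the centroid of triangle UHV ⇒ B = (1/3, 1/3)
2. M lies on line HV with HM:MV = 2:1 ⇒ M = (0, 2/3)
3. Y is where the line through V parallel to MU meets line BU ⇒ Y = (3, -1)
through V parallel to YM: direction (-3, 5/3); meets MB at F = (-3/4, 17/12)
F = M + t·(B−M) with t = -9/4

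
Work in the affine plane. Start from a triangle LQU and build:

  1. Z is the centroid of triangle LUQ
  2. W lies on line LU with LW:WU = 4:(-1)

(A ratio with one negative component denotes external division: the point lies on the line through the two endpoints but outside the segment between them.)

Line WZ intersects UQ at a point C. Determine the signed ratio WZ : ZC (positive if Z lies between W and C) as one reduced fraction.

WZ:ZC = -2

Assign L = (0, 0), Q = (1, 0), U = (0, 1) — the answer is frame-independent, so this choice is without loss of generality.
1. Z is the centroid of triangle LUQ ⇒ Z = (1/3, 1/3)
2. W lies on line LU with LW:WU = 4:(-1) ⇒ W = (0, 4/3)
line WZ meets UQ at C = (1/6, 5/6)
Z = W + t·(C−W) with t = 2, so WZ:ZC = 2:-1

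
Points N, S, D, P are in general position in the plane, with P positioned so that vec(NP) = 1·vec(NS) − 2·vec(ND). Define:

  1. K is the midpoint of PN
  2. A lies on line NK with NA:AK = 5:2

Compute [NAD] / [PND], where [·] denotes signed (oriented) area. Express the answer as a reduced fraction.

Set N = (0, 0), S = (1, 0), D = (0, 1), P = (1, -2); any affine frame gives the same invariant.
1. K is the midpoint of PN ⇒ K = (1/2, -1)
2. A lies on line NK with NA:AK = 5:2 ⇒ A = (5/14, -5/7)
2·[NAD] = 5/14, 2·[PND] = -1
[NAD]:[PND] = 5/14:-1 = -5/14

[NAD]:[PND] = -5/14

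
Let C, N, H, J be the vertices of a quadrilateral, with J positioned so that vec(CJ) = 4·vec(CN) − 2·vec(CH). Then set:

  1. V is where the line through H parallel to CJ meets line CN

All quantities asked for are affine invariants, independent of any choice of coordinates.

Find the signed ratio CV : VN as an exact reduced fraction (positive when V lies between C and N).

CV:VN = -2

Assign C = (0, 0), N = (1, 0), H = (0, 1), J = (4, -2) — the answer is frame-independent, so this choice is without loss of generality.
1. V is where the line through H parallel to CJ meets line CN ⇒ V = (2, 0)
V = C + t·(N−C) with t = 2, so CV:VN = t:(1−t) = 2:-1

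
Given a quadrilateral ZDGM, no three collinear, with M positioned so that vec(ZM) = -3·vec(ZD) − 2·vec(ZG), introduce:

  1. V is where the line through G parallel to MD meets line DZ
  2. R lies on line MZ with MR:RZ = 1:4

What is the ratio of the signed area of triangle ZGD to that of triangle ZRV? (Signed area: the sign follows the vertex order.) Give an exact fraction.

[ZGD]:[ZRV] = 5/16

Work in coordinates with Z = (0, 0), D = (1, 0), G = (0, 1), M = (-3, -2).
1. V is where the line through G parallel to MD meets line DZ ⇒ V = (-2, 0)
2. R lies on line MZ with MR:RZ = 1:4 ⇒ R = (-12/5, -8/5)
2·[ZGD] = -1, 2·[ZRV] = -16/5
[ZGD]:[ZRV] = -1:-16/5 = 5/16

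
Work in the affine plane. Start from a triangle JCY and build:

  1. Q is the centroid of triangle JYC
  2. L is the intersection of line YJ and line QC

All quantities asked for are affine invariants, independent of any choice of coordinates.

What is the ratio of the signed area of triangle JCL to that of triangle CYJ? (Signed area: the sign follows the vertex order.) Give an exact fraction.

[JCL]:[CYJ] = 1/2

Choose coordinates J = (0, 0), C = (1, 0), Y = (0, 1).
1. Q is the centroid of triangle JYC ⇒ Q = (1/3, 1/3)
2. L is the intersection of line YJ and line QC ⇒ L = (0, 1/2)
2·[JCL] = 1/2, 2·[CYJ] = 1
[JCL]:[CYJ] = 1/2:1 = 1/2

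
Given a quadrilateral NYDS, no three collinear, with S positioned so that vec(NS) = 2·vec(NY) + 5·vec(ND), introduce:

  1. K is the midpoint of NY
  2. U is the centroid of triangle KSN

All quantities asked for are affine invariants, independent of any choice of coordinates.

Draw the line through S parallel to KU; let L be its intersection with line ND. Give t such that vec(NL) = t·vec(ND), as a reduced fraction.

t = -5

Assign N = (0, 0), Y = (1, 0), D = (0, 1), S = (2, 5) — the answer is frame-independent, so this choice is without loss of generality.
1. K is the midpoint of NY ⇒ K = (1/2, 0)
2. U is the centroid of triangle KSN ⇒ U = (5/6, 5/3)
through S parallel to KU: direction (1/3, 5/3); meets ND at L = (0, -5)
L = N + t·(D−N) with t = -5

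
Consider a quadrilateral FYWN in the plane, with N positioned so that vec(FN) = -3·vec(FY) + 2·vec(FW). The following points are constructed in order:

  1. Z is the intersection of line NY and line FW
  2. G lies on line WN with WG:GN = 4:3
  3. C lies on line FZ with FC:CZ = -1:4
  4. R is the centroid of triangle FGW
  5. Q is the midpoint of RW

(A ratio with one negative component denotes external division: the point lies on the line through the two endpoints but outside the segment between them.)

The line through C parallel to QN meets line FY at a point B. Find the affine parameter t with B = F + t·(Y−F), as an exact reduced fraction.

Work in coordinates with F = (0, 0), Y = (1, 0), W = (0, 1), N = (-3, 2).
1. Z is the intersection of line NY and line FW ⇒ Z = (0, 1/2)
2. G lies on line WN with WG:GN = 4:3 ⇒ G = (-12/7, 11/7)
3. C lies on line FZ with FC:CZ = -1:4 ⇒ C = (0, -1/6)
4. R is the centroid of triangle FGW ⇒ R = (-4/7, 6/7)
5. Q is the midpoint of RW ⇒ Q = (-2/7, 13/14)
through C parallel to QN: direction (-19/7, 15/14); meets FY at B = (-19/45, 0)
B = F + t·(Y−F) with t = -19/45

t = -19/45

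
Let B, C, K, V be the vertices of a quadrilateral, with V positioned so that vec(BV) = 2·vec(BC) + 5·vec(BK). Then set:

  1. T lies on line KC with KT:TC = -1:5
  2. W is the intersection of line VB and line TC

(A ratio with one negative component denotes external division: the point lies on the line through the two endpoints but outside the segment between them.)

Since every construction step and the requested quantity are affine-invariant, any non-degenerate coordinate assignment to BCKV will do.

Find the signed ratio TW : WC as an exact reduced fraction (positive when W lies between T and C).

TW:WC = 3/4

Set B = (0, 0), C = (1, 0), K = (0, 1), V = (2, 5); any affine frame gives the same invariant.
1. T lies on line KC with KT:TC = -1:5 ⇒ T = (-1/4, 5/4)
2. W is the intersection of line VB and line TC ⇒ W = (2/7, 5/7)
W = T + t·(C−T) with t = 3/7, so TW:WC = t:(1−t) = 3/7:4/7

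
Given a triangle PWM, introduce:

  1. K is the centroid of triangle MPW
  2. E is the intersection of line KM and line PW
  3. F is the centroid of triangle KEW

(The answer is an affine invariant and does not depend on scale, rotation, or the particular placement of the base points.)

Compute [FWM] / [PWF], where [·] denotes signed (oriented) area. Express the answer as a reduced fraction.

Work in coordinates with P = (0, 0), W = (1, 0), M = (0, 1).
1. K is the centroid of triangle MPW ⇒ K = (1/3, 1/3)
2. E is the intersection of line KM and line PW ⇒ E = (1/2, 0)
3. F is the centroid of triangle KEW ⇒ F = (11/18, 1/9)
2·[FWM] = 5/18, 2·[PWF] = 1/9
[FWM]:[PWF] = 5/18:1/9 = 5/2

[FWM]:[PWF] = 5/2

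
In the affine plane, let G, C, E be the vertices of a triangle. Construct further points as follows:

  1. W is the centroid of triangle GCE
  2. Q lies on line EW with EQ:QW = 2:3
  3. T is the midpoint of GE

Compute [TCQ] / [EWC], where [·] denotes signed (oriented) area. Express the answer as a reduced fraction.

Choose coordinates G = (0, 0), C = (1, 0), E = (0, 1).
1. W is the centroid of triangle GCE ⇒ W = (1/3, 1/3)
2. Q lies on line EW with EQ:QW = 2:3 ⇒ Q = (2/15, 11/15)
3. T is the midpoint of GE ⇒ T = (0, 1/2)
2·[TCQ] = 3/10, 2·[EWC] = 1/3
[TCQ]:[EWC] = 3/10:1/3 = 9/10

[TCQ]:[EWC] = 9/10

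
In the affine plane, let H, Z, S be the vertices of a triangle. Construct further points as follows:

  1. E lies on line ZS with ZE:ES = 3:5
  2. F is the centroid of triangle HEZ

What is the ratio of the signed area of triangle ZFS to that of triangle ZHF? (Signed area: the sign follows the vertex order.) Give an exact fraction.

[ZFS]:[ZHF] = 8/3

Choose coordinates H = (0, 0), Z = (1, 0), S = (0, 1).
1. E lies on line ZS with ZE:ES = 3:5 ⇒ E = (5/8, 3/8)
2. F is the centroid of triangle HEZ ⇒ F = (13/24, 1/8)
2·[ZFS] = -1/3, 2·[ZHF] = -1/8
[ZFS]:[ZHF] = -1/3:-1/8 = 8/3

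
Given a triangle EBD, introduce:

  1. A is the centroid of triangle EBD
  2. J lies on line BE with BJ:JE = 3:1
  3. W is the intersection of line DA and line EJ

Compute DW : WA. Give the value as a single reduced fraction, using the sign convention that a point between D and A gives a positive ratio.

Assign E = (0, 0), B = (1, 0), D = (0, 1) — the answer is frame-independent, so this choice is without loss of generality.
1. A is the centroid of triangle EBD ⇒ A = (1/3, 1/3)
2. J lies on line BE with BJ:JE = 3:1 ⇒ J = (1/4, 0)
3. W is the intersection of line DA and line EJ ⇒ W = (1/2, 0)
W = D + t·(A−D) with t = 3/2, so DW:WA = t:(1−t) = 3/2:-1/2

DW:WA = -3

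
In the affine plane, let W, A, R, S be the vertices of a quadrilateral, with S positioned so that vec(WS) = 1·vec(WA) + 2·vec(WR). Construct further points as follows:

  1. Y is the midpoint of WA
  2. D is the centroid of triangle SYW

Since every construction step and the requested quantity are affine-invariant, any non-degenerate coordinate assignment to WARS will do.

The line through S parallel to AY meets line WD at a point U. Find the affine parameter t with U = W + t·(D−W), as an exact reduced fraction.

Work in coordinates with W = (0, 0), A = (1, 0), R = (0, 1), S = (1, 2).
1. Y is the midpoint of WA ⇒ Y = (1/2, 0)
2. D is the centroid of triangle SYW ⇒ D = (1/2, 2/3)
through S parallel to AY: direction (-1/2, 0); meets WD at U = (3/2, 2)
U = W + t·(D−W) with t = 3

t = 3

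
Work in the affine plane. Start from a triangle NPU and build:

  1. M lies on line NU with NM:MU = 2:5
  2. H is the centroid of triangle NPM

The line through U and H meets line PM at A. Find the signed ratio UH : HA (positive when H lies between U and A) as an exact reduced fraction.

UH:HA = -17/2

Work in coordinates with N = (0, 0), P = (1, 0), U = (0, 1).
1. M lies on line NU with NM:MU = 2:5 ⇒ M = (0, 2/7)
2. H is the centroid of triangle NPM ⇒ H = (1/3, 2/21)
line UH meets PM at A = (5/17, 24/119)
H = U + t·(A−U) with t = 17/15, so UH:HA = 17/15:-2/15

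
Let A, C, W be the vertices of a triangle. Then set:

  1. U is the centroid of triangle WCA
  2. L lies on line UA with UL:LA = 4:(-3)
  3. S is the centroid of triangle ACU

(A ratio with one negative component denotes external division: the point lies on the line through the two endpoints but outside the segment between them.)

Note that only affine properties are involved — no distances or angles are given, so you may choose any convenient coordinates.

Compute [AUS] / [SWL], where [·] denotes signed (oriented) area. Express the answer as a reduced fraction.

[AUS]:[SWL] = -1/16

Choose coordinates A = (0, 0), C = (1, 0), W = (0, 1).
1. U is the centroid of triangle WCA ⇒ U = (1/3, 1/3)
2. L lies on line UA with UL:LA = 4:(-3) ⇒ L = (-1, -1)
3. S is the centroid of triangle ACU ⇒ S = (4/9, 1/9)
2·[AUS] = -1/9, 2·[SWL] = 16/9
[AUS]:[SWL] = -1/9:16/9 = -1/16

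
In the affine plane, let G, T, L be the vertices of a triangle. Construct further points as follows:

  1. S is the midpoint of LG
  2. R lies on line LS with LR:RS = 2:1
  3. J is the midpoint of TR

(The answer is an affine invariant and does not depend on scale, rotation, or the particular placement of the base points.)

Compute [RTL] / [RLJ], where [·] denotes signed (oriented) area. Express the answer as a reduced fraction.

Set G = (0, 0), T = (1, 0), L = (0, 1); any affine frame gives the same invariant.
1. S is the midpoint of LG ⇒ S = (0, 1/2)
2. R lies on line LS with LR:RS = 2:1 ⇒ R = (0, 2/3)
3. J is the midpoint of TR ⇒ J = (1/2, 1/3)
2·[RTL] = 1/3, 2·[RLJ] = -1/6
[RTL]:[RLJ] = 1/3:-1/6 = -2

[RTL]:[RLJ] = -2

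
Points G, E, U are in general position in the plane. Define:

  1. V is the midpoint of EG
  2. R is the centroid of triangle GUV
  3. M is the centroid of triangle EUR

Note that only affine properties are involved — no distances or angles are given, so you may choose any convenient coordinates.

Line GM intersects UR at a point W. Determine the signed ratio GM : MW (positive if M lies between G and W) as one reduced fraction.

Assign G = (0, 0), E = (1, 0), U = (0, 1) — the answer is frame-independent, so this choice is without loss of generality.
1. V is the midpoint of EG ⇒ V = (1/2, 0)
2. R is the centroid of triangle GUV ⇒ R = (1/6, 1/3)
3. M is the centroid of triangle EUR ⇒ M = (7/18, 4/9)
line GM meets UR at W = (7/36, 2/9)
M = G + t·(W−G) with t = 2, so GM:MW = 2:-1

GM:MW = -2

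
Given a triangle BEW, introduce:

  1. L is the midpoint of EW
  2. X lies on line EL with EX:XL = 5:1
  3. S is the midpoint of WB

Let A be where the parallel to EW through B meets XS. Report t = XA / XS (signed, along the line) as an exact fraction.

Choose coordinates B = (0, 0), E = (1, 0), W = (0, 1).
1. L is the midpoint of EW ⇒ L = (1/2, 1/2)
2. X lies on line EL with EX:XL = 5:1 ⇒ X = (7/12, 5/12)
3. S is the midpoint of WB ⇒ S = (0, 1/2)
through B parallel to EW: direction (-1, 1); meets XS at A = (-7/12, 7/12)
A = X + t·(S−X) with t = 2

t = 2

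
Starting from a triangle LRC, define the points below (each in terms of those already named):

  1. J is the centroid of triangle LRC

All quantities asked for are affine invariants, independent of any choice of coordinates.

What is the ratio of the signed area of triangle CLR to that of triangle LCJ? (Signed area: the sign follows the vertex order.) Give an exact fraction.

Set L = (0, 0), R = (1, 0), C = (0, 1); any affine frame gives the same invariant.
1. J is the centroid of triangle LRC ⇒ J = (1/3, 1/3)
2·[CLR] = 1, 2·[LCJ] = -1/3
[CLR]:[LCJ] = 1:-1/3 = -3

[CLR]:[LCJ] = -3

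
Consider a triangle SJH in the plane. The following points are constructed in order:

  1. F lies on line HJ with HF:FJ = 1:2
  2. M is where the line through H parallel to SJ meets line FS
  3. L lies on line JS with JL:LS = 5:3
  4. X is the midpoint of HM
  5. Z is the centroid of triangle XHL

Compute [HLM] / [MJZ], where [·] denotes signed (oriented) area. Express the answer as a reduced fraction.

[HLM]:[MJZ] = -12/11

Set S = (0, 0), J = (1, 0), H = (0, 1); any affine frame gives the same invariant.
1. F lies on line HJ with HF:FJ = 1:2 ⇒ F = (1/3, 2/3)
2. M is where the line through H parallel to SJ meets line FS ⇒ M = (1/2, 1)
3. L lies on line JS with JL:LS = 5:3 ⇒ L = (3/8, 0)
4. X is the midpoint of HM ⇒ X = (1/4, 1)
5. Z is the centroid of triangle XHL ⇒ Z = (5/24, 2/3)
2·[HLM] = 1/2, 2·[MJZ] = -11/24
[HLM]:[MJZ] = 1/2:-11/24 = -12/11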